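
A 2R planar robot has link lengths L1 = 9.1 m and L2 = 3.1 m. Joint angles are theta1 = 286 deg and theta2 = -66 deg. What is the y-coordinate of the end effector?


Convert angles to radians: theta1 = 4.9916, theta2 = -1.1519
y = L1*sin(theta1) + L2*sin(theta1+theta2)
y = -8.7475 + -1.9926
y = -10.7401


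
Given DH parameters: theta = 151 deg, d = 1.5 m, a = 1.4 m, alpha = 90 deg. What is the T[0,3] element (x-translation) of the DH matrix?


T[0,3] = a * cos(theta)
= 1.4 * cos(151 deg)
= 1.4 * -0.8746
= -1.2245


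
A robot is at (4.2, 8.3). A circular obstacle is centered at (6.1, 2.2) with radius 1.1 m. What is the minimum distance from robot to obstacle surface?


center_dist = sqrt((4.2-6.1)^2 + (8.3-2.2)^2)
= sqrt(3.61 + 37.21)
= 6.3891
min_dist = center_dist - radius = 6.3891 - 1.1 = 5.2891 m


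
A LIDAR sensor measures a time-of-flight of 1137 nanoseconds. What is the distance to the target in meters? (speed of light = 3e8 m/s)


tof = 1137 ns = 1.137e-06 s
dist = c * tof / 2
= 3e8 * 1.137e-06 / 2
= 170.55 m


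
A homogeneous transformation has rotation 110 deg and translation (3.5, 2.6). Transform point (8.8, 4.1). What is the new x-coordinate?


x' = cos(theta)*px - sin(theta)*py + tx
= -0.342*8.8 - 0.9397*4.1 + 3.5
= -3.3625


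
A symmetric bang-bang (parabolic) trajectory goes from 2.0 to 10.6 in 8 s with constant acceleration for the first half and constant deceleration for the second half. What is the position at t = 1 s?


Symmetric rest-to-rest: each phase covers (pf-p0)/2 in time T/2. 0.5*a*(T/2)^2 = (pf-p0)/2 => a = 4*(pf-p0)/T^2
a = 4*(10.6-2.0)/8^2 = 0.5375
t = 1 is in the acceleration phase (t <= T/2).
p = p0 + 0.5*a*t^2 = 2.0 + 0.5*0.5375*1^2
= 2.2687


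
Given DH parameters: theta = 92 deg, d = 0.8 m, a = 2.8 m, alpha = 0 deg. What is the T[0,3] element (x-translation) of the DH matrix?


T[0,3] = a * cos(theta)
= 2.8 * cos(92 deg)
= 2.8 * -0.0349
= -0.0977


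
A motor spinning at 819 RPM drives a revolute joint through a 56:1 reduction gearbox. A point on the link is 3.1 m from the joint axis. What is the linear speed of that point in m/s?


omega_motor = 819 * 2*pi/60 = 85.7655 rad/s
omega_joint = omega_motor / 56 = 1.5315 rad/s
v = omega_joint * r = 1.5315 * 3.1
= 4.7477 m/s


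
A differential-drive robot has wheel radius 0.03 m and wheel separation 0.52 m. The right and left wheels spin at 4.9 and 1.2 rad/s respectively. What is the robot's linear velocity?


vR = r*wR = 0.03*4.9 = 0.147 m/s
vL = r*wL = 0.03*1.2 = 0.036 m/s
v = (vR+vL)/2 = 0.0915 m/s
omega = (vR-vL)/L = 0.2135 rad/s
linear velocity = 0.0915 m/s


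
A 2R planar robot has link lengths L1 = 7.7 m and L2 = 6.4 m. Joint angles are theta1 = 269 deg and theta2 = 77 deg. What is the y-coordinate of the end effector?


Convert angles to radians: theta1 = 4.6949, theta2 = 1.3439
y = L1*sin(theta1) + L2*sin(theta1+theta2)
y = -7.6988 + -1.5483
y = -9.2471


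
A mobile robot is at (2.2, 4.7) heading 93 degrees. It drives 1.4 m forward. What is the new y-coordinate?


y_new = y0 + d*sin(theta)
= 4.7 + 1.4*sin(93)
= 4.7 + 1.3981
= 6.0981


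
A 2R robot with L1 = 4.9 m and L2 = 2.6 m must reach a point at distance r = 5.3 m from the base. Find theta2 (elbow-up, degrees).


cos(theta2) = (r^2 - L1^2 - L2^2) / (2*L1*L2)
cos(theta2) = (28.09 - 24.01 - 6.76) / 25.48
cos(theta2) = -0.105181
theta2 = 96.0376 degrees


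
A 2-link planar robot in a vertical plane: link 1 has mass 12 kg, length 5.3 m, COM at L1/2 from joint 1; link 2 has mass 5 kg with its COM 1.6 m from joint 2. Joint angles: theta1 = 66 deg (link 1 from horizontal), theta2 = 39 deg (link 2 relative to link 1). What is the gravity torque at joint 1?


Horizontal distance from joint 1 to link-1 COM:
  x_c1 = (L1/2)*cos(t1) = 2.65 * 0.4067 = 1.0779 m
Horizontal distance from joint 1 to link-2 COM:
  x_c2 = L1*cos(t1) + Lc2*cos(t1+t2)
       = 5.3*0.4067 + 1.6*-0.2588 = 1.7416 m
tau1 = m1*g*x_c1 + m2*g*x_c2
     = 12*9.81*1.0779 + 5*9.81*1.7416
     = 126.8847 + 85.4252
     = 212.3099 Nm


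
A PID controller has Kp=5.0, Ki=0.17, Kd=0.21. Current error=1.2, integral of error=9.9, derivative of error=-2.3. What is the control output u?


u = Kp*e + Ki*int(e) + Kd*de/dt
= 5.0*1.2 + 0.17*9.9 + 0.21*(-2.3)
= 6.0 + 1.683 + -0.483
= 7.2


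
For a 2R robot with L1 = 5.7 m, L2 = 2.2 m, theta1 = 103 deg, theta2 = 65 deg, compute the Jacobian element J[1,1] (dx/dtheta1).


J[1,1] = -L1*sin(t1) - L2*sin(t1+t2)
= -5.7*sin(103) - 2.2*sin(168)
= -6.0113


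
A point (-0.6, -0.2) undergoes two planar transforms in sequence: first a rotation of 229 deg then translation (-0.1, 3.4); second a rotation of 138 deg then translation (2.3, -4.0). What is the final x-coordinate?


After transform 1:
x1 = cos(229)*-0.6 - sin(229)*-0.2 + -0.1 = 0.1427
y1 = sin(229)*-0.6 + cos(229)*-0.2 + 3.4 = 3.984
After transform 2:
x2 = cos(138)*0.1427 - sin(138)*3.984 + 2.3
= -0.4719


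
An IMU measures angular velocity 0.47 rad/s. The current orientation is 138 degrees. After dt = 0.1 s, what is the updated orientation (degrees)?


delta_theta = w * dt = 0.47 * 0.1 = 0.047 rad
= 2.6929 deg
theta_new = 138 + 2.6929 = 140.6929 deg


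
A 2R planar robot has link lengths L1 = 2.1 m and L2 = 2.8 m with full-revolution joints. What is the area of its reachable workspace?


r_max = L1 + L2 = 4.9 m
r_min = |L1 - L2| = 0.7 m
Area = pi*(r_max^2 - r_min^2)
= pi*(24.01 - 0.49)
= pi * 23.52
= 73.8903 m^2


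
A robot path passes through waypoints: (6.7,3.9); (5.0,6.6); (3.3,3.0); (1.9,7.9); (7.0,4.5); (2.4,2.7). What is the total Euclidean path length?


Segment lengths:
  seg1 = sqrt((-1.7)^2 + (2.7)^2) = 3.1906
  seg2 = sqrt((-1.7)^2 + (-3.6)^2) = 3.9812
  seg3 = sqrt((-1.4)^2 + (4.9)^2) = 5.0961
  seg4 = sqrt((5.1)^2 + (-3.4)^2) = 6.1294
  seg5 = sqrt((-4.6)^2 + (-1.8)^2) = 4.9396
Total = 23.337


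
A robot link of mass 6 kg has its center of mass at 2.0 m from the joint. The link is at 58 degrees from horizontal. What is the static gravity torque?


tau = m*g*L*cos(angle)
= 6 * 9.81 * 2.0 * cos(58 deg)
= 6 * 9.81 * 2.0 * 0.5299
= 62.3821 Nm


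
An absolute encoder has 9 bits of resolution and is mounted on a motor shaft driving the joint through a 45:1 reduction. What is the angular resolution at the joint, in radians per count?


counts = 2^9 = 512
effective counts at joint = 512 * 45 = 23040
resolution = 2*pi / 23040
= 2.7271e-04 rad/count


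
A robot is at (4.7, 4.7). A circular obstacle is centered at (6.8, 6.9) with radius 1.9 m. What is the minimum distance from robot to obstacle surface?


center_dist = sqrt((4.7-6.8)^2 + (4.7-6.9)^2)
= sqrt(4.41 + 4.84)
= 3.0414
min_dist = center_dist - radius = 3.0414 - 1.9 = 1.1414 m


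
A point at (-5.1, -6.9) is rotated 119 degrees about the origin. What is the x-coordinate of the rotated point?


x' = x*cos(theta) - y*sin(theta)
cos(119 deg) = -0.4848, sin(119 deg) = 0.8746
x' = -5.1 * -0.4848 - -6.9 * 0.8746
= 2.4725 - -6.0349
= 8.5074


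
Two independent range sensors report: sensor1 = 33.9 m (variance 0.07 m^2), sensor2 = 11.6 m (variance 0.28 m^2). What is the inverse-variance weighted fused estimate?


w1 = (1/var1) / (1/var1 + 1/var2)
   = 14.2857 / (14.2857 + 3.5714) = 0.8
w2 = 1 - w1 = 0.2
fused = w1*s1 + w2*s2 = 27.12 + 2.32
= 29.44 m


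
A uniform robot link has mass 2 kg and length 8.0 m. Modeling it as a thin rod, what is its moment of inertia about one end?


I = (1/3) * m * L^2
= (1/3) * 2 * 8.0^2
= 0.333333 * 2 * 64.0
= 42.6667 kg*m^2


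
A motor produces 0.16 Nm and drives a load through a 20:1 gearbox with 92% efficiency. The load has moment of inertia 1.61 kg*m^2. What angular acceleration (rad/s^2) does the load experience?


tau_out = tau_motor * N * eta
= 0.16 * 20 * 0.92 = 2.944 Nm
alpha = tau_out / I = 2.944 / 1.61
= 1.8286 rad/s^2


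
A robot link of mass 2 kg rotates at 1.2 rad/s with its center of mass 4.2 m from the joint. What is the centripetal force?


F = m * omega^2 * r
= 2 * 1.2^2 * 4.2
= 2 * 1.44 * 4.2
= 12.096 N


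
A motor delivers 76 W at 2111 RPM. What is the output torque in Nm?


omega = 2111 * 2*pi/60 = 221.0634 rad/s
tau = P / omega = 76 / 221.0634
= 0.3438 Nm


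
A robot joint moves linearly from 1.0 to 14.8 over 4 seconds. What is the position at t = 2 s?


s = t/T = 2/4 = 0.5
p(t) = p0 + (pf-p0)*s
= 1.0 + (14.8 - 1.0) * 0.5
= 7.9


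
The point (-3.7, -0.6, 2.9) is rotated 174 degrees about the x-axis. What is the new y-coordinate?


Rotation about x-axis: y' = y*cos(theta) - z*sin(theta)
= -0.6 * -0.9945 - 2.9 * 0.1045
= 0.2936


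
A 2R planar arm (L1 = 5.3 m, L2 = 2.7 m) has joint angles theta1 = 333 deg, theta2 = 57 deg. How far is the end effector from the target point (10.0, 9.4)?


End effector via forward kinematics:
x = L1*cos(t1) + L2*cos(t1+t2) = 7.0606
y = L1*sin(t1) + L2*sin(t1+t2) = -1.0561
Distance to target:
d = sqrt((10.0 - 7.0606)^2 + (9.4 - -1.0561)^2)
= sqrt(8.6401 + 109.3311)
= 10.8615 m


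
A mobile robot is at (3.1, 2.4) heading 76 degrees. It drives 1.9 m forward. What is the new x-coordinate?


x_new = x0 + d*cos(theta)
= 3.1 + 1.9*cos(76)
= 3.1 + 0.4597
= 3.5597


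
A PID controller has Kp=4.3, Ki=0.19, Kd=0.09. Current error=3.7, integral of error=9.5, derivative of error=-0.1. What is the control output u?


u = Kp*e + Ki*int(e) + Kd*de/dt
= 4.3*3.7 + 0.19*9.5 + 0.09*(-0.1)
= 15.91 + 1.805 + -0.009
= 17.706


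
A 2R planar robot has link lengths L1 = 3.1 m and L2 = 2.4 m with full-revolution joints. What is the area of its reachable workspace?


r_max = L1 + L2 = 5.5 m
r_min = |L1 - L2| = 0.7 m
Area = pi*(r_max^2 - r_min^2)
= pi*(30.25 - 0.49)
= pi * 29.76
= 93.4938 m^2


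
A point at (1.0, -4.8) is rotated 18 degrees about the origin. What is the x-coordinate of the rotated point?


x' = x*cos(theta) - y*sin(theta)
cos(18 deg) = 0.9511, sin(18 deg) = 0.309
x' = 1.0 * 0.9511 - -4.8 * 0.309
= 0.9511 - -1.4833
= 2.4343


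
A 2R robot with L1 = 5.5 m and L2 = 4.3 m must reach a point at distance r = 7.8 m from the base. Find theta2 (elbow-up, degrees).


cos(theta2) = (r^2 - L1^2 - L2^2) / (2*L1*L2)
cos(theta2) = (60.84 - 30.25 - 18.49) / 47.3
cos(theta2) = 0.255814
theta2 = 75.1782 degrees


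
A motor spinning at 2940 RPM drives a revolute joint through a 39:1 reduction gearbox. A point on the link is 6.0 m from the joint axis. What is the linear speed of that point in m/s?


omega_motor = 2940 * 2*pi/60 = 307.8761 rad/s
omega_joint = omega_motor / 39 = 7.8943 rad/s
v = omega_joint * r = 7.8943 * 6.0
= 47.3656 m/s


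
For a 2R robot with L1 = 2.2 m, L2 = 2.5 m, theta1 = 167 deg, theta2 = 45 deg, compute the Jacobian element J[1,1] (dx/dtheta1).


J[1,1] = -L1*sin(t1) - L2*sin(t1+t2)
= -2.2*sin(167) - 2.5*sin(212)
= 0.8299


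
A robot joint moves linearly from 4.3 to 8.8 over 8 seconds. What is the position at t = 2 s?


s = t/T = 2/8 = 0.25
p(t) = p0 + (pf-p0)*s
= 4.3 + (8.8 - 4.3) * 0.25
= 5.425


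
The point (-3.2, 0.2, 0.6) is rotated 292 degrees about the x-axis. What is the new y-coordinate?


Rotation about x-axis: y' = y*cos(theta) - z*sin(theta)
= 0.2 * 0.3746 - 0.6 * -0.9272
= 0.6312


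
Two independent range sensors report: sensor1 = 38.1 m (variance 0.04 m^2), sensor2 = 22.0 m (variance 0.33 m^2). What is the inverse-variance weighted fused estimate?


w1 = (1/var1) / (1/var1 + 1/var2)
   = 25.0 / (25.0 + 3.0303) = 0.8919
w2 = 1 - w1 = 0.1081
fused = w1*s1 + w2*s2 = 33.9811 + 2.3784
= 36.3595 m


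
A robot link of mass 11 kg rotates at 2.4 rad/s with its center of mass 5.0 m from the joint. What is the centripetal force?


F = m * omega^2 * r
= 11 * 2.4^2 * 5.0
= 11 * 5.76 * 5.0
= 316.8 N


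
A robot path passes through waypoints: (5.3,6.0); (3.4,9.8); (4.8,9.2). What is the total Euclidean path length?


Segment lengths:
  seg1 = sqrt((-1.9)^2 + (3.8)^2) = 4.2485
  seg2 = sqrt((1.4)^2 + (-0.6)^2) = 1.5232
Total = 5.7717


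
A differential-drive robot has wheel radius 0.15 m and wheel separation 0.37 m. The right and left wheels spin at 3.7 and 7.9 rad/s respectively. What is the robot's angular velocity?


vR = r*wR = 0.15*3.7 = 0.555 m/s
vL = r*wL = 0.15*7.9 = 1.185 m/s
v = (vR+vL)/2 = 0.87 m/s
omega = (vR-vL)/L = -1.7027 rad/s
angular velocity = -1.7027 rad/s


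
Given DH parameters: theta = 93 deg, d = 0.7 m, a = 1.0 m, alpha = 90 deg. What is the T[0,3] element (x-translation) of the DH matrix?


T[0,3] = a * cos(theta)
= 1.0 * cos(93 deg)
= 1.0 * -0.0523
= -0.0523


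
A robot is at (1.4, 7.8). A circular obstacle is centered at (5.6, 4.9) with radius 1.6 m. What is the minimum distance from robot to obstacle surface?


center_dist = sqrt((1.4-5.6)^2 + (7.8-4.9)^2)
= sqrt(17.64 + 8.41)
= 5.1039
min_dist = center_dist - radius = 5.1039 - 1.6 = 3.5039 m


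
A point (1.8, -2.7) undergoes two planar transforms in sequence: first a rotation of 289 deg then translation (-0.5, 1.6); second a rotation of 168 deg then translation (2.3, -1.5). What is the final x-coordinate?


After transform 1:
x1 = cos(289)*1.8 - sin(289)*-2.7 + -0.5 = -2.4669
y1 = sin(289)*1.8 + cos(289)*-2.7 + 1.6 = -0.981
After transform 2:
x2 = cos(168)*-2.4669 - sin(168)*-0.981 + 2.3
= 4.9169


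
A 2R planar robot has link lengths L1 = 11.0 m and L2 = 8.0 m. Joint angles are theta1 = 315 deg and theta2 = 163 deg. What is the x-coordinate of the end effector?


Convert angles to radians: theta1 = 5.4978, theta2 = 2.8449
x = L1*cos(theta1) + L2*cos(theta1+theta2)
x = 7.7782 + -3.7558
x = 4.0224


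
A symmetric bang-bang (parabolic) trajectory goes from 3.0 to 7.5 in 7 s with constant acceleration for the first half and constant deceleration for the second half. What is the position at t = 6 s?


Symmetric rest-to-rest: each phase covers (pf-p0)/2 in time T/2. 0.5*a*(T/2)^2 = (pf-p0)/2 => a = 4*(pf-p0)/T^2
a = 4*(7.5-3.0)/7^2 = 0.3673
t = 6 is in the deceleration phase (t > T/2).
p = pf - 0.5*a*(T-t)^2 = 7.5 - 0.5*0.3673*1^2
= 7.3163


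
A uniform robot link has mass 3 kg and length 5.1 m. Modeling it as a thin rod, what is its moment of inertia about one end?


I = (1/3) * m * L^2
= (1/3) * 3 * 5.1^2
= 0.333333 * 3 * 26.01
= 26.01 kg*m^2


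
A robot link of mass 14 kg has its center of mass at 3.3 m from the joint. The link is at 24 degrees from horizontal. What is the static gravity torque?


tau = m*g*L*cos(angle)
= 14 * 9.81 * 3.3 * cos(24 deg)
= 14 * 9.81 * 3.3 * 0.9135
= 414.0389 Nm


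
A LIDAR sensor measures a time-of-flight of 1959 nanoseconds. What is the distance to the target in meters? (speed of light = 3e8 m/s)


tof = 1959 ns = 1.959e-06 s
dist = c * tof / 2
= 3e8 * 1.959e-06 / 2
= 293.85 m


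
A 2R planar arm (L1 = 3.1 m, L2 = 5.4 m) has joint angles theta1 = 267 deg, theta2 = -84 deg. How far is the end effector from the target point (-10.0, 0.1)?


End effector via forward kinematics:
x = L1*cos(t1) + L2*cos(t1+t2) = -5.5548
y = L1*sin(t1) + L2*sin(t1+t2) = -3.3784
Distance to target:
d = sqrt((-10.0 - -5.5548)^2 + (0.1 - -3.3784)^2)
= sqrt(19.7594 + 12.099)
= 5.6443 m


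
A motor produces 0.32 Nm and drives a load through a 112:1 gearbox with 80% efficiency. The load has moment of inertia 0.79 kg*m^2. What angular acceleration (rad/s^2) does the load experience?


tau_out = tau_motor * N * eta
= 0.32 * 112 * 0.8 = 28.672 Nm
alpha = tau_out / I = 28.672 / 0.79
= 36.2937 rad/s^2


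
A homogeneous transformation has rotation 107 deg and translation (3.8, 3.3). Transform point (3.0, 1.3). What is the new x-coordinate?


x' = cos(theta)*px - sin(theta)*py + tx
= -0.2924*3.0 - 0.9563*1.3 + 3.8
= 1.6797


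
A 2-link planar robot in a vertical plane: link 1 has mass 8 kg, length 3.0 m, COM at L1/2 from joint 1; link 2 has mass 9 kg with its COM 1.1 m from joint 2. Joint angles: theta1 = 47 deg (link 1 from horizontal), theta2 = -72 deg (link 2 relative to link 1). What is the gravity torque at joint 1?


Horizontal distance from joint 1 to link-1 COM:
  x_c1 = (L1/2)*cos(t1) = 1.5 * 0.682 = 1.023 m
Horizontal distance from joint 1 to link-2 COM:
  x_c2 = L1*cos(t1) + Lc2*cos(t1+t2)
       = 3.0*0.682 + 1.1*0.9063 = 3.0429 m
tau1 = m1*g*x_c1 + m2*g*x_c2
     = 8*9.81*1.023 + 9*9.81*3.0429
     = 80.2848 + 268.6606
     = 348.9455 Nm


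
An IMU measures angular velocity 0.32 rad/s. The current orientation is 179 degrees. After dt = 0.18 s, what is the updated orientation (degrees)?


delta_theta = w * dt = 0.32 * 0.18 = 0.0576 rad
= 3.3002 deg
theta_new = 179 + 3.3002 = 182.3002 deg


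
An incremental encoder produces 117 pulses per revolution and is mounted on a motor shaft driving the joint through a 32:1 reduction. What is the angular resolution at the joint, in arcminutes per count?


counts per rev = 117
effective counts at joint = 117 * 32 = 3744
resolution = 360*60 / 3744
= 5.7692 arcmin/count


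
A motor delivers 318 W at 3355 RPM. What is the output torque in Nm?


omega = 3355 * 2*pi/60 = 351.3348 rad/s
tau = P / omega = 318 / 351.3348
= 0.9051 Nm


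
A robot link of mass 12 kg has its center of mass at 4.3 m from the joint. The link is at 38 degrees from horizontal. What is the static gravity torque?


tau = m*g*L*cos(angle)
= 12 * 9.81 * 4.3 * cos(38 deg)
= 12 * 9.81 * 4.3 * 0.788
= 398.8879 Nm


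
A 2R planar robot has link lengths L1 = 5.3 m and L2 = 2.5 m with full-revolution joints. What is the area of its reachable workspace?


r_max = L1 + L2 = 7.8 m
r_min = |L1 - L2| = 2.8 m
Area = pi*(r_max^2 - r_min^2)
= pi*(60.84 - 7.84)
= pi * 53.0
= 166.5044 m^2


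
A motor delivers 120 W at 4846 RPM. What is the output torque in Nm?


omega = 4846 * 2*pi/60 = 507.4719 rad/s
tau = P / omega = 120 / 507.4719
= 0.2365 Nm


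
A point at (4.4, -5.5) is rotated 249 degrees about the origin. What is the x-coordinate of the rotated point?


x' = x*cos(theta) - y*sin(theta)
cos(249 deg) = -0.3584, sin(249 deg) = -0.9336
x' = 4.4 * -0.3584 - -5.5 * -0.9336
= -1.5768 - 5.1347
= -6.7115


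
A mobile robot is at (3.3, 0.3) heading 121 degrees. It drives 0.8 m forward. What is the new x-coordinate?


x_new = x0 + d*cos(theta)
= 3.3 + 0.8*cos(121)
= 3.3 + -0.412
= 2.888


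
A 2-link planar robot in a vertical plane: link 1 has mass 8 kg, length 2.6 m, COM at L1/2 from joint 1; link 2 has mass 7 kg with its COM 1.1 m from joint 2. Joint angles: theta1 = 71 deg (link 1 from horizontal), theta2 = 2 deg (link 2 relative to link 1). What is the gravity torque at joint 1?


Horizontal distance from joint 1 to link-1 COM:
  x_c1 = (L1/2)*cos(t1) = 1.3 * 0.3256 = 0.4232 m
Horizontal distance from joint 1 to link-2 COM:
  x_c2 = L1*cos(t1) + Lc2*cos(t1+t2)
       = 2.6*0.3256 + 1.1*0.2924 = 1.1681 m
tau1 = m1*g*x_c1 + m2*g*x_c2
     = 8*9.81*0.4232 + 7*9.81*1.1681
     = 33.2158 + 80.2125
     = 113.4282 Nm


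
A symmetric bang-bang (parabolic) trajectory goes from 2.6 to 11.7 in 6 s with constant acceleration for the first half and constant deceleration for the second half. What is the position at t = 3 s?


Symmetric rest-to-rest: each phase covers (pf-p0)/2 in time T/2. 0.5*a*(T/2)^2 = (pf-p0)/2 => a = 4*(pf-p0)/T^2
a = 4*(11.7-2.6)/6^2 = 1.0111
t = 3 is in the acceleration phase (t <= T/2).
p = p0 + 0.5*a*t^2 = 2.6 + 0.5*1.0111*3^2
= 7.15


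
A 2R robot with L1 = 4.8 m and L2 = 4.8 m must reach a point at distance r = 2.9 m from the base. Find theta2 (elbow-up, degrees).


cos(theta2) = (r^2 - L1^2 - L2^2) / (2*L1*L2)
cos(theta2) = (8.41 - 23.04 - 23.04) / 46.08
cos(theta2) = -0.817491
theta2 = 144.8344 degrees


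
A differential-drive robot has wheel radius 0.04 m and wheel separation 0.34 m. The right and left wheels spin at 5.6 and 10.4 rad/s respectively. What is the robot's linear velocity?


vR = r*wR = 0.04*5.6 = 0.224 m/s
vL = r*wL = 0.04*10.4 = 0.416 m/s
v = (vR+vL)/2 = 0.32 m/s
omega = (vR-vL)/L = -0.5647 rad/s
linear velocity = 0.32 m/s


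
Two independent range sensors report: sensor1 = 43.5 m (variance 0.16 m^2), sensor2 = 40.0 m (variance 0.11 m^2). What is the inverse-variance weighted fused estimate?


w1 = (1/var1) / (1/var1 + 1/var2)
   = 6.25 / (6.25 + 9.0909) = 0.4074
w2 = 1 - w1 = 0.5926
fused = w1*s1 + w2*s2 = 17.7222 + 23.7037
= 41.4259 m


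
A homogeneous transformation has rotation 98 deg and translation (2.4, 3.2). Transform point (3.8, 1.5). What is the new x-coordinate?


x' = cos(theta)*px - sin(theta)*py + tx
= -0.1392*3.8 - 0.9903*1.5 + 2.4
= 0.3857


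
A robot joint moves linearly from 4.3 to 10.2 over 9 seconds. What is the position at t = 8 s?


s = t/T = 8/9 = 0.8889
p(t) = p0 + (pf-p0)*s
= 4.3 + (10.2 - 4.3) * 0.8889
= 9.5444


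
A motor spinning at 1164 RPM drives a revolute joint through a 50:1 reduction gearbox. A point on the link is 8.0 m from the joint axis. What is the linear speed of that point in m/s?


omega_motor = 1164 * 2*pi/60 = 121.8938 rad/s
omega_joint = omega_motor / 50 = 2.4379 rad/s
v = omega_joint * r = 2.4379 * 8.0
= 19.503 m/s


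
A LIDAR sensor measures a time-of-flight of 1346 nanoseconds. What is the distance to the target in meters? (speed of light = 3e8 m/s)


tof = 1346 ns = 1.346e-06 s
dist = c * tof / 2
= 3e8 * 1.346e-06 / 2
= 201.9 m


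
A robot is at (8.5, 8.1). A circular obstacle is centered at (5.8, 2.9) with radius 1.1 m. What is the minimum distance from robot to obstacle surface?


center_dist = sqrt((8.5-5.8)^2 + (8.1-2.9)^2)
= sqrt(7.29 + 27.04)
= 5.8592
min_dist = center_dist - radius = 5.8592 - 1.1 = 4.7592 m


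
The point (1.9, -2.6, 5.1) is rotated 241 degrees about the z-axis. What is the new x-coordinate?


Rotation about z-axis: x' = x*cos(theta) - y*sin(theta)
= 1.9 * -0.4848 - -2.6 * -0.8746
= -3.1951


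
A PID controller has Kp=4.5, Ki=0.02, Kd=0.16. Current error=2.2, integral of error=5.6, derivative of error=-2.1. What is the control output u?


u = Kp*e + Ki*int(e) + Kd*de/dt
= 4.5*2.2 + 0.02*5.6 + 0.16*(-2.1)
= 9.9 + 0.112 + -0.336
= 9.676


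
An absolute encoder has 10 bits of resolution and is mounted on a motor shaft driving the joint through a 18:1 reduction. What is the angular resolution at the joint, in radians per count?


counts = 2^10 = 1024
effective counts at joint = 1024 * 18 = 18432
resolution = 2*pi / 18432
= 3.4088e-04 rad/count


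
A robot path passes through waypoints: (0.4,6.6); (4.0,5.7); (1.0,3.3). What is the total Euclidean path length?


Segment lengths:
  seg1 = sqrt((3.6)^2 + (-0.9)^2) = 3.7108
  seg2 = sqrt((-3.0)^2 + (-2.4)^2) = 3.8419
Total = 7.5527


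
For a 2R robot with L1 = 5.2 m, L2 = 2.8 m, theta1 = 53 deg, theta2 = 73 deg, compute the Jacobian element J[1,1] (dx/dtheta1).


J[1,1] = -L1*sin(t1) - L2*sin(t1+t2)
= -5.2*sin(53) - 2.8*sin(126)
= -6.4182


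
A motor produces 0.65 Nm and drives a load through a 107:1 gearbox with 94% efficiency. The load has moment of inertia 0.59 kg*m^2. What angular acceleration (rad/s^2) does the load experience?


tau_out = tau_motor * N * eta
= 0.65 * 107 * 0.94 = 65.377 Nm
alpha = tau_out / I = 65.377 / 0.59
= 110.8085 rad/s^2


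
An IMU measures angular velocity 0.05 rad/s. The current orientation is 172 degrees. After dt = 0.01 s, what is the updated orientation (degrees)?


delta_theta = w * dt = 0.05 * 0.01 = 0.0005 rad
= 0.0286 deg
theta_new = 172 + 0.0286 = 172.0286 deg


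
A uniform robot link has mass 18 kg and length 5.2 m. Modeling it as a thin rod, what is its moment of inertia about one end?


I = (1/3) * m * L^2
= (1/3) * 18 * 5.2^2
= 0.333333 * 18 * 27.04
= 162.24 kg*m^2


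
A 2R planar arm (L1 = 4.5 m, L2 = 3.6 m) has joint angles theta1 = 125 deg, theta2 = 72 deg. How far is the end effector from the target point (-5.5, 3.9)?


End effector via forward kinematics:
x = L1*cos(t1) + L2*cos(t1+t2) = -6.0238
y = L1*sin(t1) + L2*sin(t1+t2) = 2.6336
Distance to target:
d = sqrt((-5.5 - -6.0238)^2 + (3.9 - 2.6336)^2)
= sqrt(0.2744 + 1.6037)
= 1.3704 m


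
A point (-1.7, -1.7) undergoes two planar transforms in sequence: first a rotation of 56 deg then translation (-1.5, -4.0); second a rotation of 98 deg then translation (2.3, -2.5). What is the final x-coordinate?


After transform 1:
x1 = cos(56)*-1.7 - sin(56)*-1.7 + -1.5 = -1.0413
y1 = sin(56)*-1.7 + cos(56)*-1.7 + -4.0 = -6.36
After transform 2:
x2 = cos(98)*-1.0413 - sin(98)*-6.36 + 2.3
= 8.743


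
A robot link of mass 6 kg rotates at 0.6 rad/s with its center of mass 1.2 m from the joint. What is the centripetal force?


F = m * omega^2 * r
= 6 * 0.6^2 * 1.2
= 6 * 0.36 * 1.2
= 2.592 N


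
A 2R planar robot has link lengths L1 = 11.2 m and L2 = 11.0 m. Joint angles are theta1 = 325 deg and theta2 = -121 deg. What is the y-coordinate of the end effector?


Convert angles to radians: theta1 = 5.6723, theta2 = -2.1118
y = L1*sin(theta1) + L2*sin(theta1+theta2)
y = -6.4241 + -4.4741
y = -10.8982


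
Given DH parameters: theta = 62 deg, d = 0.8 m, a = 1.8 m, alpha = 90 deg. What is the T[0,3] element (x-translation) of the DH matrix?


T[0,3] = a * cos(theta)
= 1.8 * cos(62 deg)
= 1.8 * 0.4695
= 0.845


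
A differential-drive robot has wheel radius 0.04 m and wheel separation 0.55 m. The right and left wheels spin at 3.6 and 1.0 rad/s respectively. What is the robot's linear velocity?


vR = r*wR = 0.04*3.6 = 0.144 m/s
vL = r*wL = 0.04*1.0 = 0.04 m/s
v = (vR+vL)/2 = 0.092 m/s
omega = (vR-vL)/L = 0.1891 rad/s
linear velocity = 0.092 m/s


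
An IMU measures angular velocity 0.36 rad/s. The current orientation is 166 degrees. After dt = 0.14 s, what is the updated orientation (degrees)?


delta_theta = w * dt = 0.36 * 0.14 = 0.0504 rad
= 2.8877 deg
theta_new = 166 + 2.8877 = 168.8877 deg


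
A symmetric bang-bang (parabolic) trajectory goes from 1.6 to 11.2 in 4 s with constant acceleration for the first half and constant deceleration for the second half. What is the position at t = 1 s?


Symmetric rest-to-rest: each phase covers (pf-p0)/2 in time T/2. 0.5*a*(T/2)^2 = (pf-p0)/2 => a = 4*(pf-p0)/T^2
a = 4*(11.2-1.6)/4^2 = 2.4
t = 1 is in the acceleration phase (t <= T/2).
p = p0 + 0.5*a*t^2 = 1.6 + 0.5*2.4*1^2
= 2.8


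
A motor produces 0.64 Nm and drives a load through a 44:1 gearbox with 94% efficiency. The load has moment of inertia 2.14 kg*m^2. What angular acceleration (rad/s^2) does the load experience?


tau_out = tau_motor * N * eta
= 0.64 * 44 * 0.94 = 26.4704 Nm
alpha = tau_out / I = 26.4704 / 2.14
= 12.3693 rad/s^2


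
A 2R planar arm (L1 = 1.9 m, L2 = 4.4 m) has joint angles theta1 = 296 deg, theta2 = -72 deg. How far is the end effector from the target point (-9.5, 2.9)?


End effector via forward kinematics:
x = L1*cos(t1) + L2*cos(t1+t2) = -2.3322
y = L1*sin(t1) + L2*sin(t1+t2) = -4.7642
Distance to target:
d = sqrt((-9.5 - -2.3322)^2 + (2.9 - -4.7642)^2)
= sqrt(51.3775 + 58.74)
= 10.4937 m


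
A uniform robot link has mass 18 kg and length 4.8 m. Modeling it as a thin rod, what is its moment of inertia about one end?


I = (1/3) * m * L^2
= (1/3) * 18 * 4.8^2
= 0.333333 * 18 * 23.04
= 138.24 kg*m^2


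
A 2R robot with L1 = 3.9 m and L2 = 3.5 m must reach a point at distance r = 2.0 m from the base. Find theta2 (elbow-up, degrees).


cos(theta2) = (r^2 - L1^2 - L2^2) / (2*L1*L2)
cos(theta2) = (4.0 - 15.21 - 12.25) / 27.3
cos(theta2) = -0.859341
theta2 = 149.2426 degrees


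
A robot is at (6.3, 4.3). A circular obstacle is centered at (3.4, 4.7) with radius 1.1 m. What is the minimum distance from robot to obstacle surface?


center_dist = sqrt((6.3-3.4)^2 + (4.3-4.7)^2)
= sqrt(8.41 + 0.16)
= 2.9275
min_dist = center_dist - radius = 2.9275 - 1.1 = 1.8275 m


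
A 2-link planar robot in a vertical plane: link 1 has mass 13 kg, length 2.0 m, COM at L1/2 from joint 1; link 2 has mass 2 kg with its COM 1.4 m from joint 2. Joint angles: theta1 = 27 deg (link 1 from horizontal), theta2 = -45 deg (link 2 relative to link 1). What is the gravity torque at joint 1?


Horizontal distance from joint 1 to link-1 COM:
  x_c1 = (L1/2)*cos(t1) = 1.0 * 0.891 = 0.891 m
Horizontal distance from joint 1 to link-2 COM:
  x_c2 = L1*cos(t1) + Lc2*cos(t1+t2)
       = 2.0*0.891 + 1.4*0.9511 = 3.1135 m
tau1 = m1*g*x_c1 + m2*g*x_c2
     = 13*9.81*0.891 + 2*9.81*3.1135
     = 113.6301 + 61.0867
     = 174.7168 Nm


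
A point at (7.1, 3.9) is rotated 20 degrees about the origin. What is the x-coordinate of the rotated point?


x' = x*cos(theta) - y*sin(theta)
cos(20 deg) = 0.9397, sin(20 deg) = 0.342
x' = 7.1 * 0.9397 - 3.9 * 0.342
= 6.6718 - 1.3339
= 5.3379


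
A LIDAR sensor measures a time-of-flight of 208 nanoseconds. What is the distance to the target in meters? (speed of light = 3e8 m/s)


tof = 208 ns = 2.08e-07 s
dist = c * tof / 2
= 3e8 * 2.08e-07 / 2
= 31.2 m


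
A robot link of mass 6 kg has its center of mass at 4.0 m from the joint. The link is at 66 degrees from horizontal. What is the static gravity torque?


tau = m*g*L*cos(angle)
= 6 * 9.81 * 4.0 * cos(66 deg)
= 6 * 9.81 * 4.0 * 0.4067
= 95.7621 Nm


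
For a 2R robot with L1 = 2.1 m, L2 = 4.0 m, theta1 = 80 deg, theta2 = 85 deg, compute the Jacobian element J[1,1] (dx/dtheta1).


J[1,1] = -L1*sin(t1) - L2*sin(t1+t2)
= -2.1*sin(80) - 4.0*sin(165)
= -3.1034


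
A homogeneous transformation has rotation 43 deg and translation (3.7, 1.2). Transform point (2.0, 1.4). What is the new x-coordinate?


x' = cos(theta)*px - sin(theta)*py + tx
= 0.7314*2.0 - 0.682*1.4 + 3.7
= 4.2079


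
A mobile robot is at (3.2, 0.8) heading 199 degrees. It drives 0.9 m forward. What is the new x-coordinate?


x_new = x0 + d*cos(theta)
= 3.2 + 0.9*cos(199)
= 3.2 + -0.851
= 2.349


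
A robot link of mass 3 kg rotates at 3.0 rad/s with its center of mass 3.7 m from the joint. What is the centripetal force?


F = m * omega^2 * r
= 3 * 3.0^2 * 3.7
= 3 * 9.0 * 3.7
= 99.9 N


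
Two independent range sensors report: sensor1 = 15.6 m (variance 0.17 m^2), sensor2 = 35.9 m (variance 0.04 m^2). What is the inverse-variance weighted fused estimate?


w1 = (1/var1) / (1/var1 + 1/var2)
   = 5.8824 / (5.8824 + 25.0) = 0.1905
w2 = 1 - w1 = 0.8095
fused = w1*s1 + w2*s2 = 2.9714 + 29.0619
= 32.0333 m


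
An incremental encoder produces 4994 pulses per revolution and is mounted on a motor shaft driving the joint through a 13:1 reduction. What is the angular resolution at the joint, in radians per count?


counts per rev = 4994
effective counts at joint = 4994 * 13 = 64922
resolution = 2*pi / 64922
= 9.6781e-05 rad/count


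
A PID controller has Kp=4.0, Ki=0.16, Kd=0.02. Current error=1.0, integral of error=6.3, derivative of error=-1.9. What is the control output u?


u = Kp*e + Ki*int(e) + Kd*de/dt
= 4.0*1.0 + 0.16*6.3 + 0.02*(-1.9)
= 4.0 + 1.008 + -0.038
= 4.97


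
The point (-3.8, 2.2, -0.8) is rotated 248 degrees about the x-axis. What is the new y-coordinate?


Rotation about x-axis: y' = y*cos(theta) - z*sin(theta)
= 2.2 * -0.3746 - -0.8 * -0.9272
= -1.5659


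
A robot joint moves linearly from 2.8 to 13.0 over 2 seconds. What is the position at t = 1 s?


s = t/T = 1/2 = 0.5
p(t) = p0 + (pf-p0)*s
= 2.8 + (13.0 - 2.8) * 0.5
= 7.9


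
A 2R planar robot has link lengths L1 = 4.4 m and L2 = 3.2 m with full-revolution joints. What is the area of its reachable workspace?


r_max = L1 + L2 = 7.6 m
r_min = |L1 - L2| = 1.2 m
Area = pi*(r_max^2 - r_min^2)
= pi*(57.76 - 1.44)
= pi * 56.32
= 176.9345 m^2


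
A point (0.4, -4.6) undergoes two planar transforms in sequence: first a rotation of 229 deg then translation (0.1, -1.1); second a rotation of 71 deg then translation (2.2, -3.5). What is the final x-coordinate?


After transform 1:
x1 = cos(229)*0.4 - sin(229)*-4.6 + 0.1 = -3.6341
y1 = sin(229)*0.4 + cos(229)*-4.6 + -1.1 = 1.616
After transform 2:
x2 = cos(71)*-3.6341 - sin(71)*1.616 + 2.2
= -0.5111


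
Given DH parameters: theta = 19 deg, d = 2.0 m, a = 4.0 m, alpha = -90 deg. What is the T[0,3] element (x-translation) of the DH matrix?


T[0,3] = a * cos(theta)
= 4.0 * cos(19 deg)
= 4.0 * 0.9455
= 3.7821


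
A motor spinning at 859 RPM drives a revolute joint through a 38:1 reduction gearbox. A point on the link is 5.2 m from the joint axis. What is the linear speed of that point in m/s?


omega_motor = 859 * 2*pi/60 = 89.9543 rad/s
omega_joint = omega_motor / 38 = 2.3672 rad/s
v = omega_joint * r = 2.3672 * 5.2
= 12.3095 m/s


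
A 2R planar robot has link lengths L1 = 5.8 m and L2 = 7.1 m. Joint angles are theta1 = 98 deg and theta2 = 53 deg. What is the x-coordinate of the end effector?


Convert angles to radians: theta1 = 1.7104, theta2 = 0.925
x = L1*cos(theta1) + L2*cos(theta1+theta2)
x = -0.8072 + -6.2098
x = -7.017


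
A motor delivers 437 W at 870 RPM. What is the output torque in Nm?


omega = 870 * 2*pi/60 = 91.1062 rad/s
tau = P / omega = 437 / 91.1062
= 4.7966 Nm


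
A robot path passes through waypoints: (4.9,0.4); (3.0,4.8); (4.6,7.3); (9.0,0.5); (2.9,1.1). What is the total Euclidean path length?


Segment lengths:
  seg1 = sqrt((-1.9)^2 + (4.4)^2) = 4.7927
  seg2 = sqrt((1.6)^2 + (2.5)^2) = 2.9682
  seg3 = sqrt((4.4)^2 + (-6.8)^2) = 8.0994
  seg4 = sqrt((-6.1)^2 + (0.6)^2) = 6.1294
Total = 21.9897


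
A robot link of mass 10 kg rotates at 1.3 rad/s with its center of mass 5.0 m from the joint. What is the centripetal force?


F = m * omega^2 * r
= 10 * 1.3^2 * 5.0
= 10 * 1.69 * 5.0
= 84.5 N


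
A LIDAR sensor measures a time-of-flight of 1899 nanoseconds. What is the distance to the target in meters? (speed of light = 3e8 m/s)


tof = 1899 ns = 1.899e-06 s
dist = c * tof / 2
= 3e8 * 1.899e-06 / 2
= 284.85 m


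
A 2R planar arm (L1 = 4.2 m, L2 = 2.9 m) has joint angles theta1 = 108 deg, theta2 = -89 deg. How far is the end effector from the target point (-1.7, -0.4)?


End effector via forward kinematics:
x = L1*cos(t1) + L2*cos(t1+t2) = 1.4441
y = L1*sin(t1) + L2*sin(t1+t2) = 4.9386
Distance to target:
d = sqrt((-1.7 - 1.4441)^2 + (-0.4 - 4.9386)^2)
= sqrt(9.8856 + 28.5005)
= 6.1956 m


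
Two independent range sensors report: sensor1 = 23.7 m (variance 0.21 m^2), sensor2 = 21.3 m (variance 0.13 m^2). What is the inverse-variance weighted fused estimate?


w1 = (1/var1) / (1/var1 + 1/var2)
   = 4.7619 / (4.7619 + 7.6923) = 0.3824
w2 = 1 - w1 = 0.6176
fused = w1*s1 + w2*s2 = 9.0618 + 13.1559
= 22.2176 m


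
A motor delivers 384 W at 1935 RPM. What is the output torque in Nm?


omega = 1935 * 2*pi/60 = 202.6327 rad/s
tau = P / omega = 384 / 202.6327
= 1.8951 Nm


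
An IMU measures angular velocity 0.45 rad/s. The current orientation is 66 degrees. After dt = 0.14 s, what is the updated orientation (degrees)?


delta_theta = w * dt = 0.45 * 0.14 = 0.063 rad
= 3.6096 deg
theta_new = 66 + 3.6096 = 69.6096 deg


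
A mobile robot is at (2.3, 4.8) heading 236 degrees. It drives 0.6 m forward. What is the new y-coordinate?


y_new = y0 + d*sin(theta)
= 4.8 + 0.6*sin(236)
= 4.8 + -0.4974
= 4.3026


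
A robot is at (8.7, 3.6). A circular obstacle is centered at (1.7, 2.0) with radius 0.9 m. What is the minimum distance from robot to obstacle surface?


center_dist = sqrt((8.7-1.7)^2 + (3.6-2.0)^2)
= sqrt(49.0 + 2.56)
= 7.1805
min_dist = center_dist - radius = 7.1805 - 0.9 = 6.2805 m


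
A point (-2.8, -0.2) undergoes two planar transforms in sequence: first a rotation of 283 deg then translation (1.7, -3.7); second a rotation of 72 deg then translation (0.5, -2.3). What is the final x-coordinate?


After transform 1:
x1 = cos(283)*-2.8 - sin(283)*-0.2 + 1.7 = 0.8753
y1 = sin(283)*-2.8 + cos(283)*-0.2 + -3.7 = -1.0168
After transform 2:
x2 = cos(72)*0.8753 - sin(72)*-1.0168 + 0.5
= 1.7375


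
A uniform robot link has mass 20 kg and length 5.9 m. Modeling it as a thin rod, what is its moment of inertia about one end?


I = (1/3) * m * L^2
= (1/3) * 20 * 5.9^2
= 0.333333 * 20 * 34.81
= 232.0667 kg*m^2


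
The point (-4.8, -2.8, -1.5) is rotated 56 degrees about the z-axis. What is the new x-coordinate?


Rotation about z-axis: x' = x*cos(theta) - y*sin(theta)
= -4.8 * 0.5592 - -2.8 * 0.829
= -0.3628


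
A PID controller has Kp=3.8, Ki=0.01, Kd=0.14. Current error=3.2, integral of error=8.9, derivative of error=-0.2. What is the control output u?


u = Kp*e + Ki*int(e) + Kd*de/dt
= 3.8*3.2 + 0.01*8.9 + 0.14*(-0.2)
= 12.16 + 0.089 + -0.028
= 12.221


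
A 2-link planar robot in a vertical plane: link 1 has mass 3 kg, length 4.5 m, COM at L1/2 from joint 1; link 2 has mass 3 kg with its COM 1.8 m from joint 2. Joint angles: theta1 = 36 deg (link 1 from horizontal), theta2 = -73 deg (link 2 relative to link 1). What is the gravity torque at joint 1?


Horizontal distance from joint 1 to link-1 COM:
  x_c1 = (L1/2)*cos(t1) = 2.25 * 0.809 = 1.8203 m
Horizontal distance from joint 1 to link-2 COM:
  x_c2 = L1*cos(t1) + Lc2*cos(t1+t2)
       = 4.5*0.809 + 1.8*0.7986 = 5.0781 m
tau1 = m1*g*x_c1 + m2*g*x_c2
     = 3*9.81*1.8203 + 3*9.81*5.0781
     = 53.5711 + 149.4491
     = 203.0202 Nm


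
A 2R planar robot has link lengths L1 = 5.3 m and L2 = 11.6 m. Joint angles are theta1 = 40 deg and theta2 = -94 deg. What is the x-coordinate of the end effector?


Convert angles to radians: theta1 = 0.6981, theta2 = -1.6406
x = L1*cos(theta1) + L2*cos(theta1+theta2)
x = 4.06 + 6.8183
x = 10.8783


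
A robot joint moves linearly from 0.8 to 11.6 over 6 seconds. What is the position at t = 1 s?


s = t/T = 1/6 = 0.1667
p(t) = p0 + (pf-p0)*s
= 0.8 + (11.6 - 0.8) * 0.1667
= 2.6


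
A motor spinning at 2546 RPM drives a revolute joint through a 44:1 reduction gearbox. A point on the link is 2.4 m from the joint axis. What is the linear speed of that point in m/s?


omega_motor = 2546 * 2*pi/60 = 266.6165 rad/s
omega_joint = omega_motor / 44 = 6.0595 rad/s
v = omega_joint * r = 6.0595 * 2.4
= 14.5427 m/s


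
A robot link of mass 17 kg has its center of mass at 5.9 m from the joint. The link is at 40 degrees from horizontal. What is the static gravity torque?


tau = m*g*L*cos(angle)
= 17 * 9.81 * 5.9 * cos(40 deg)
= 17 * 9.81 * 5.9 * 0.766
= 753.7441 Nm


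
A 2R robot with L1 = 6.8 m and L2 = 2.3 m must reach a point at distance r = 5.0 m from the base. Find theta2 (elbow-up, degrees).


cos(theta2) = (r^2 - L1^2 - L2^2) / (2*L1*L2)
cos(theta2) = (25.0 - 46.24 - 5.29) / 31.28
cos(theta2) = -0.848146
theta2 = 148.0106 degrees


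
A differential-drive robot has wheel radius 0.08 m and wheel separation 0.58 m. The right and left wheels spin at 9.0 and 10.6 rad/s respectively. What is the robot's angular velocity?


vR = r*wR = 0.08*9.0 = 0.72 m/s
vL = r*wL = 0.08*10.6 = 0.848 m/s
v = (vR+vL)/2 = 0.784 m/s
omega = (vR-vL)/L = -0.2207 rad/s
angular velocity = -0.2207 rad/s


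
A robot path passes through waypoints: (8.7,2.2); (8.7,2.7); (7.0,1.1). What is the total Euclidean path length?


Segment lengths:
  seg1 = sqrt((0.0)^2 + (0.5)^2) = 0.5
  seg2 = sqrt((-1.7)^2 + (-1.6)^2) = 2.3345
Total = 2.8345


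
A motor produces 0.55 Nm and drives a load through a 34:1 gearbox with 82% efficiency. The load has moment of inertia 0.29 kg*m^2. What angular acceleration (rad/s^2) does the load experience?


tau_out = tau_motor * N * eta
= 0.55 * 34 * 0.82 = 15.334 Nm
alpha = tau_out / I = 15.334 / 0.29
= 52.8759 rad/s^2


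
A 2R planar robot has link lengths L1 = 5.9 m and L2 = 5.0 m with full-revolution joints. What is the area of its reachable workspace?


r_max = L1 + L2 = 10.9 m
r_min = |L1 - L2| = 0.9 m
Area = pi*(r_max^2 - r_min^2)
= pi*(118.81 - 0.81)
= pi * 118.0
= 370.7079 m^2


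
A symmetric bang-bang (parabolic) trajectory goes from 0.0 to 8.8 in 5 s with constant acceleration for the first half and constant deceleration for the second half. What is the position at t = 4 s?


Symmetric rest-to-rest: each phase covers (pf-p0)/2 in time T/2. 0.5*a*(T/2)^2 = (pf-p0)/2 => a = 4*(pf-p0)/T^2
a = 4*(8.8-0.0)/5^2 = 1.408
t = 4 is in the deceleration phase (t > T/2).
p = pf - 0.5*a*(T-t)^2 = 8.8 - 0.5*1.408*1^2
= 8.096
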